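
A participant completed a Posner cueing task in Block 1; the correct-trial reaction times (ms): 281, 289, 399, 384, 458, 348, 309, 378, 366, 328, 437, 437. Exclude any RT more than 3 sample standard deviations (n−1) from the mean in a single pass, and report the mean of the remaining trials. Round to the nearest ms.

368 ms

n = 12, ΣRT = 4414, M = 367.833
Σ(x−M)² = 38233.67; s = √(38233.67/11) = 58.956
Cutoffs: 367.833 ± 3·58.956 → [191.0, 544.7]
No RTs fall outside the cutoffs; all 12 retained. Mean = 4414/12 = 367.833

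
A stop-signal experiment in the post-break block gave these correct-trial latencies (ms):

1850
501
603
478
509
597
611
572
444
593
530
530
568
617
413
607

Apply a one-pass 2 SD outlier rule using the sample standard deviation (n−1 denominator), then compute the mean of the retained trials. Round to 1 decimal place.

n = 16, ΣRT = 10023, M = 626.438
Σ(x−M)² = 1655721.94; s = √(1655721.94/15) = 332.237
Cutoffs: 626.438 ± 2·332.237 → [-38.0, 1290.9]
Outside: 1850 → excluded.
Retained (n=15): Σ = 8173, mean = 8173/15 = 544.867

544.9 ms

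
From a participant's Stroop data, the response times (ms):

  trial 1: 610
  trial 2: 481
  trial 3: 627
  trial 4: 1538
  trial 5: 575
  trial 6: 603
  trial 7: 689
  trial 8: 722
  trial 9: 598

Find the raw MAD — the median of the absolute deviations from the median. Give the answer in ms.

Sorted: 481, 575, 598, 603, 610, 627, 689, 722, 1538 → median = 610
|x − 610|: 0, 129, 17, 928, 35, 7, 79, 112, 12
Sorted deviations: 0, 7, 12, 17, 35, 79, 112, 129, 928 → MAD = 35

35 ms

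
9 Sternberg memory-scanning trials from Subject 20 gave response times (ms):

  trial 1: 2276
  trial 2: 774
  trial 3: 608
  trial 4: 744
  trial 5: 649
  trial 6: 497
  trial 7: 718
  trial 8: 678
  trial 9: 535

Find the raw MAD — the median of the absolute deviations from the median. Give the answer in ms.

Sorted: 497, 535, 608, 649, 678, 718, 744, 774, 2276 → median = 678
|x − 678|: 1598, 96, 70, 66, 29, 181, 40, 0, 143
Sorted deviations: 0, 29, 40, 66, 70, 96, 143, 181, 1598 → MAD = 70

70 ms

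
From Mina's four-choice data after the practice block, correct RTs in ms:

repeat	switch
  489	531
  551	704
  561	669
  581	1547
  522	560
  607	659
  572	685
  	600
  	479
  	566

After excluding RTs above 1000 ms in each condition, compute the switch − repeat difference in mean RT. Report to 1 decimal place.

51.2 ms

switch: exclude 1547
M(repeat) = 3883/7 = 554.714
M(switch) = 5453/9 = 605.889
Difference = 605.889 − 554.714 = 51.175 ms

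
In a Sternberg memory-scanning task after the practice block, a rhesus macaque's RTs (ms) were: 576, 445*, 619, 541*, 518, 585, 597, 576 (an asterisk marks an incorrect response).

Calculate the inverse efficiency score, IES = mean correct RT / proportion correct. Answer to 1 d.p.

771.3 ms

Correct trials (n=6): 576, 619, 518, 585, 597, 576
Mean correct RT = 3471/6 = 578.5000 ms
Proportion correct = 6/8
IES = 578.5000 / (6/8) = 771.333 ms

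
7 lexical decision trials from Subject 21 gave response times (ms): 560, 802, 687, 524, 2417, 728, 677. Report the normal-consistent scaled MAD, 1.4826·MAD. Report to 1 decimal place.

Sorted: 524, 560, 677, 687, 728, 802, 2417 → median = 687
|x − 687| sorted: 0, 10, 41, 115, 127, 163, 1730 → MAD = 115
Robust SD ≈ 1.4826 × 115 = 170.499

170.5 ms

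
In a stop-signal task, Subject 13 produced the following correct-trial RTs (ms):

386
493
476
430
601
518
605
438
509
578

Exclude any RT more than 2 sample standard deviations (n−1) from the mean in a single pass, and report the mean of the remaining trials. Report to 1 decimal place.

n = 10, ΣRT = 5034, M = 503.400
Σ(x−M)² = 49964.40; s = √(49964.40/9) = 74.509
Cutoffs: 503.400 ± 2·74.509 → [354.4, 652.4]
No RTs fall outside the cutoffs; all 10 retained. Mean = 5034/10 = 503.400

503.4 ms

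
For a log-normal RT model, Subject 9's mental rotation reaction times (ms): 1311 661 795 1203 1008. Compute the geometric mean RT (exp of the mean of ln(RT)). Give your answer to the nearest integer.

965 ms

ln(RT): 7.1785, 6.4938, 6.6783, 7.0926, 6.9157
Mean ln(RT) = 34.3589/5 = 6.87179
Geometric mean = exp(6.87179) = 964.67 ms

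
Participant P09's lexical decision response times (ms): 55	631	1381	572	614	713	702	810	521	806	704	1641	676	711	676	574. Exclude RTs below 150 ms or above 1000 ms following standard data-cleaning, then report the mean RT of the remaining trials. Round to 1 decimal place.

Excluded: 55, 1381, 1641
Retained (n=13): Σ = 8710
Mean = 8710/13 = 670.0000

670.0 ms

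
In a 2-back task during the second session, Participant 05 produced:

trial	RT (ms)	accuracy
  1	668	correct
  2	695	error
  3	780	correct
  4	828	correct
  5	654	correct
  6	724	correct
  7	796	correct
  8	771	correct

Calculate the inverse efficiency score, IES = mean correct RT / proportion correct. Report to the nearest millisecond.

852 ms

Correct trials (n=7): 668, 780, 828, 654, 724, 796, 771
Mean correct RT = 5221/7 = 745.8571 ms
Proportion correct = 7/8
IES = 745.8571 / (7/8) = 852.408 ms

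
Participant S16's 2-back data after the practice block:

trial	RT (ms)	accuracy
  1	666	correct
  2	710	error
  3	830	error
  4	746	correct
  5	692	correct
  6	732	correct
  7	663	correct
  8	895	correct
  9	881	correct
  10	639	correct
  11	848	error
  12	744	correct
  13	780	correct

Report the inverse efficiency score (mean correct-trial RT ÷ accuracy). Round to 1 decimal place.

Correct trials (n=10): 666, 746, 692, 732, 663, 895, 881, 639, 744, 780
Mean correct RT = 7438/10 = 743.8000 ms
Proportion correct = 10/13
IES = 743.8000 / (10/13) = 966.940 ms

966.9 ms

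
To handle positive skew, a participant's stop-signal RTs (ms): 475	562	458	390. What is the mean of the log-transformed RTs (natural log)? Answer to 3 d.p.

ln(RT): 6.1633, 6.3315, 6.1269, 5.9661
Σ ln(RT) = 24.5878
Mean = 24.5878/4 = 6.14696

6.147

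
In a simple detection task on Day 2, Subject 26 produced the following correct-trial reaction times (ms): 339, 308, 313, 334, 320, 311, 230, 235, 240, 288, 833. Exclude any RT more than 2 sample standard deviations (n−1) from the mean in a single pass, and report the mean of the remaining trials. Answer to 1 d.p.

291.8 ms

n = 11, ΣRT = 3751, M = 341.000
Σ(x−M)² = 281898.00; s = √(281898.00/10) = 167.898
Cutoffs: 341.000 ± 2·167.898 → [5.2, 676.8]
Outside: 833 → excluded.
Retained (n=10): Σ = 2918, mean = 2918/10 = 291.800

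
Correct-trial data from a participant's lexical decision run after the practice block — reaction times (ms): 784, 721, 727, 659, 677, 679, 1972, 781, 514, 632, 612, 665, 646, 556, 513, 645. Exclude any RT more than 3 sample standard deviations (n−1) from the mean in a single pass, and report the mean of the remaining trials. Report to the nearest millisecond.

654 ms

n = 16, ΣRT = 11783, M = 736.438
Σ(x−M)² = 1724013.94; s = √(1724013.94/15) = 339.020
Cutoffs: 736.438 ± 3·339.020 → [-280.6, 1753.5]
Outside: 1972 → excluded.
Retained (n=15): Σ = 9811, mean = 9811/15 = 654.067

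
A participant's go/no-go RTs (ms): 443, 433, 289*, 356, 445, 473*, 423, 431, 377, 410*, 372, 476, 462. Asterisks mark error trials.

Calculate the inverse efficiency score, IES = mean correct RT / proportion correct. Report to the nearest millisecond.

548 ms

Correct trials (n=10): 443, 433, 356, 445, 423, 431, 377, 372, 476, 462
Mean correct RT = 4218/10 = 421.8000 ms
Proportion correct = 10/13
IES = 421.8000 / (10/13) = 548.340 ms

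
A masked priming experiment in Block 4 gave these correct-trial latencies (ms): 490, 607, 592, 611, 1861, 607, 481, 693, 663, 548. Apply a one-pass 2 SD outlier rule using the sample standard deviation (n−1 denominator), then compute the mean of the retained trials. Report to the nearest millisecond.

588 ms

n = 10, ΣRT = 7153, M = 715.300
Σ(x−M)² = 1499046.10; s = √(1499046.10/9) = 408.118
Cutoffs: 715.300 ± 2·408.118 → [-100.9, 1531.5]
Outside: 1861 → excluded.
Retained (n=9): Σ = 5292, mean = 5292/9 = 588.000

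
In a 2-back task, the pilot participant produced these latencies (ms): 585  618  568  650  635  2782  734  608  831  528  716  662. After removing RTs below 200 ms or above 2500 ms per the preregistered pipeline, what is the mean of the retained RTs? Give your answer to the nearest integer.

Excluded: 2782
Retained (n=11): Σ = 7135
Mean = 7135/11 = 648.6364

649 ms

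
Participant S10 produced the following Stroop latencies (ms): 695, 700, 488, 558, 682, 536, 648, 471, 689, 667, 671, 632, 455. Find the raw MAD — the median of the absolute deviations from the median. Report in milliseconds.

Sorted: 455, 471, 488, 536, 558, 632, 648, 667, 671, 682, 689, 695, 700 → median = 648
|x − 648|: 47, 52, 160, 90, 34, 112, 0, 177, 41, 19, 23, 16, 193
Sorted deviations: 0, 16, 19, 23, 34, 41, 47, 52, 90, 112, 160, 177, 193 → MAD = 47

47 ms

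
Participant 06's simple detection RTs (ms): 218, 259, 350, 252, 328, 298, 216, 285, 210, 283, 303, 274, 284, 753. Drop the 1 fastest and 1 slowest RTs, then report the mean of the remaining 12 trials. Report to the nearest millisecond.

279 ms

Sorted: 210, 216, 218, 252, 259, 274, 283, 284, 285, 298, 303, 328, 350, 753
Drop lowest 1 (210) and highest 1 (753)
Remaining (n=12): Σ = 3350, mean = 3350/12 = 279.167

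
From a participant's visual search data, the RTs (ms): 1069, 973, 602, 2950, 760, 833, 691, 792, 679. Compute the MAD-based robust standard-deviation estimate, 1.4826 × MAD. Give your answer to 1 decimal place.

Sorted: 602, 679, 691, 760, 792, 833, 973, 1069, 2950 → median = 792
|x − 792| sorted: 0, 32, 41, 101, 113, 181, 190, 277, 2158 → MAD = 113
Robust SD ≈ 1.4826 × 113 = 167.534

167.5 ms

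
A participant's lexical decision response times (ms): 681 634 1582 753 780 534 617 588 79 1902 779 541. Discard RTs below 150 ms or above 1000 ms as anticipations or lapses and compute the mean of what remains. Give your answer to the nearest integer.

Excluded: 79, 1582, 1902
Retained (n=9): Σ = 5907
Mean = 5907/9 = 656.3333

656 ms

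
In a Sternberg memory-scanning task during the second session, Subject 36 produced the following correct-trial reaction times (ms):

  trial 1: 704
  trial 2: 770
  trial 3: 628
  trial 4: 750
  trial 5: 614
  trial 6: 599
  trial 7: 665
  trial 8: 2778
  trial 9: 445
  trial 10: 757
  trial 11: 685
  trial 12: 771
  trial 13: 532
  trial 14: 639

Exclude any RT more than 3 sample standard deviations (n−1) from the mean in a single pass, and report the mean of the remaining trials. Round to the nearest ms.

n = 14, ΣRT = 11337, M = 809.786
Σ(x−M)² = 4286250.36; s = √(4286250.36/13) = 574.205
Cutoffs: 809.786 ± 3·574.205 → [-912.8, 2532.4]
Outside: 2778 → excluded.
Retained (n=13): Σ = 8559, mean = 8559/13 = 658.385

658 ms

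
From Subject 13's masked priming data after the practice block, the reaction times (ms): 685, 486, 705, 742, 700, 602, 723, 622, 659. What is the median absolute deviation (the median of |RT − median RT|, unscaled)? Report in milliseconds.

38 ms

Sorted: 486, 602, 622, 659, 685, 700, 705, 723, 742 → median = 685
|x − 685|: 0, 199, 20, 57, 15, 83, 38, 63, 26
Sorted deviations: 0, 15, 20, 26, 38, 57, 63, 83, 199 → MAD = 38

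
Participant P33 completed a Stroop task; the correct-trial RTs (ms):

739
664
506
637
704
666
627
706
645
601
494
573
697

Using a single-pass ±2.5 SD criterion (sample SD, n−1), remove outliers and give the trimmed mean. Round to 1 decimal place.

n = 13, ΣRT = 8259, M = 635.308
Σ(x−M)² = 67952.77; s = √(67952.77/12) = 75.251
Cutoffs: 635.308 ± 2.5·75.251 → [447.2, 823.4]
No RTs fall outside the cutoffs; all 13 retained. Mean = 8259/13 = 635.308

635.3 ms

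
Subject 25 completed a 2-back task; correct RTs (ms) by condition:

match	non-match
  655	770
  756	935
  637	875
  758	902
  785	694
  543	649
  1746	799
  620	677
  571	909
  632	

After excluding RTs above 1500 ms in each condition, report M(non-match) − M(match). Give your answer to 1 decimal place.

139.2 ms

match: exclude 1746
M(match) = 5957/9 = 661.889
M(non-match) = 7210/9 = 801.111
Difference = 801.111 − 661.889 = 139.222 ms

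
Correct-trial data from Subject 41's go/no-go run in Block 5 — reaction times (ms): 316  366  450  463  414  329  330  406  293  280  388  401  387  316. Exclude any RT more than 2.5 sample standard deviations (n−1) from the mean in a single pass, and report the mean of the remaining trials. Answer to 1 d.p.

n = 14, ΣRT = 5139, M = 367.071
Σ(x−M)² = 42892.93; s = √(42892.93/13) = 57.441
Cutoffs: 367.071 ± 2.5·57.441 → [223.5, 510.7]
No RTs fall outside the cutoffs; all 14 retained. Mean = 5139/14 = 367.071

367.1 ms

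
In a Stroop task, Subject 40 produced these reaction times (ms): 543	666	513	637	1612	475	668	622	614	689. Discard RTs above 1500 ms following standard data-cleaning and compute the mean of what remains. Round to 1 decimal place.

Excluded: 1612
Retained (n=9): Σ = 5427
Mean = 5427/9 = 603.0000

603.0 ms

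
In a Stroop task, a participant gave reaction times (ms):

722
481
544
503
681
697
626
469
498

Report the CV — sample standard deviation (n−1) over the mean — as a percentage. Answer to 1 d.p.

17.5%

n = 9, Σ = 5221, M = 580.1111
Σ(x−M)² = 82240.889; s = √(82240.889/8) = 101.3909
CV = 101.3909 / 580.1111 = 0.17478 = 17.478%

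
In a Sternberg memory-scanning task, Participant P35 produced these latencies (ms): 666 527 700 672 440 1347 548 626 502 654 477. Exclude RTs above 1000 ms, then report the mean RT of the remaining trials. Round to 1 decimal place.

581.2 ms

Excluded: 1347
Retained (n=10): Σ = 5812
Mean = 5812/10 = 581.2000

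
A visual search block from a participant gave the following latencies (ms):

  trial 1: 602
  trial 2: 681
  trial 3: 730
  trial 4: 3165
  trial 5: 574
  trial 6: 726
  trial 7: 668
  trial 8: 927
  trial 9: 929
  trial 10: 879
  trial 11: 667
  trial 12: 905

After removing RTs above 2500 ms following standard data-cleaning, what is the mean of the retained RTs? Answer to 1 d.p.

Excluded: 3165
Retained (n=11): Σ = 8288
Mean = 8288/11 = 753.4545

753.5 ms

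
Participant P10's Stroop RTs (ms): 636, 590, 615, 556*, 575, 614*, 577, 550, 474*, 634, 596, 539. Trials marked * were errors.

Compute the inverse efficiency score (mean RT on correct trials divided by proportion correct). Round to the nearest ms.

Correct trials (n=9): 636, 590, 615, 575, 577, 550, 634, 596, 539
Mean correct RT = 5312/9 = 590.2222 ms
Proportion correct = 9/12
IES = 590.2222 / (9/12) = 786.963 ms

787 ms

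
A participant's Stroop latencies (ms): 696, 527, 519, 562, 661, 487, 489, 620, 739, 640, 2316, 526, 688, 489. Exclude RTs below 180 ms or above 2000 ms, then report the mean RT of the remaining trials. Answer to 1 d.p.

Excluded: 2316
Retained (n=13): Σ = 7643
Mean = 7643/13 = 587.9231

587.9 ms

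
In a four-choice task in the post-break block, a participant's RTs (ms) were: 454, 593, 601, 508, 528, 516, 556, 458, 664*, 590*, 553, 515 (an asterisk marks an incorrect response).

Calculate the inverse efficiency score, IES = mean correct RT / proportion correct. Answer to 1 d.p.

Correct trials (n=10): 454, 593, 601, 508, 528, 516, 556, 458, 553, 515
Mean correct RT = 5282/10 = 528.2000 ms
Proportion correct = 10/12
IES = 528.2000 / (10/12) = 633.840 ms

633.8 ms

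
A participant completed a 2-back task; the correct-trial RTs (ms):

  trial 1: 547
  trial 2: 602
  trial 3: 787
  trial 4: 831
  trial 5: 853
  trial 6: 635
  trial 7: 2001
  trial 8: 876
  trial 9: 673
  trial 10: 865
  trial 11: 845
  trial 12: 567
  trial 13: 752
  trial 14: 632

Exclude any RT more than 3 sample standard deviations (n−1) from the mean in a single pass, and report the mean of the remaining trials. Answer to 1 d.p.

n = 14, ΣRT = 11466, M = 819.000
Σ(x−M)² = 1684696.00; s = √(1684696.00/13) = 359.989
Cutoffs: 819.000 ± 3·359.989 → [-261.0, 1899.0]
Outside: 2001 → excluded.
Retained (n=13): Σ = 9465, mean = 9465/13 = 728.077

728.1 ms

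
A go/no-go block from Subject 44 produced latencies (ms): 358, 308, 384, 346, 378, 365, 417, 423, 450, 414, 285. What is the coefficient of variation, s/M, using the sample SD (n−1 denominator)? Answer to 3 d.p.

n = 11, Σ = 4128, M = 375.2727
Σ(x−M)² = 25122.182; s = √(25122.182/10) = 50.1220
CV = 50.1220 / 375.2727 = 0.13356

0.134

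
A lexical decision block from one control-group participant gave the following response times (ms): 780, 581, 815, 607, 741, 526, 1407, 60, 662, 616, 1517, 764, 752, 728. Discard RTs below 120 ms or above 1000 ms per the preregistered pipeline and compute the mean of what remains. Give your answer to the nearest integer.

688 ms

Excluded: 60, 1407, 1517
Retained (n=11): Σ = 7572
Mean = 7572/11 = 688.3636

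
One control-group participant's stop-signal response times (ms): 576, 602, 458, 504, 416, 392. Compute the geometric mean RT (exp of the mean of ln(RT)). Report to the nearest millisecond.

ln(RT): 6.3561, 6.4003, 6.1269, 6.2226, 6.0307, 5.9713
Mean ln(RT) = 37.1078/6 = 6.18463
Geometric mean = exp(6.18463) = 485.23 ms

485 ms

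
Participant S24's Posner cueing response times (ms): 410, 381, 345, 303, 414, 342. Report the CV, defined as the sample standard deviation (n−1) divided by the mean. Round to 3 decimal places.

0.119

n = 6, Σ = 2195, M = 365.8333
Σ(x−M)² = 9450.833; s = √(9450.833/5) = 43.4760
CV = 43.4760 / 365.8333 = 0.11884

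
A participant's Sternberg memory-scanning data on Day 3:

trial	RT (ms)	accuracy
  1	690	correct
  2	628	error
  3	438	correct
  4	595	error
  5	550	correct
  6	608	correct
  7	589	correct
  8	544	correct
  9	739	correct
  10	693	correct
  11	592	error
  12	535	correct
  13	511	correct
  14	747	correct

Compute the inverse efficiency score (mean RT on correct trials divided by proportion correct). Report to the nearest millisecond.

Correct trials (n=11): 690, 438, 550, 608, 589, 544, 739, 693, 535, 511, 747
Mean correct RT = 6644/11 = 604.0000 ms
Proportion correct = 11/14
IES = 604.0000 / (11/14) = 768.727 ms

769 ms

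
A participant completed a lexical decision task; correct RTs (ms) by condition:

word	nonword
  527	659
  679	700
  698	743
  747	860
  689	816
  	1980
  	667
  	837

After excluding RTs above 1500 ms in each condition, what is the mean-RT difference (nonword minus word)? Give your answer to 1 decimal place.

86.6 ms

nonword: exclude 1980
M(word) = 3340/5 = 668.000
M(nonword) = 5282/7 = 754.571
Difference = 754.571 − 668.000 = 86.571 ms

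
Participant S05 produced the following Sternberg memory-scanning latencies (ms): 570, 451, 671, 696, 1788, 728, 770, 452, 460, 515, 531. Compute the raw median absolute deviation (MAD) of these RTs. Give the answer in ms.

118 ms

Sorted: 451, 452, 460, 515, 531, 570, 671, 696, 728, 770, 1788 → median = 570
|x − 570|: 0, 119, 101, 126, 1218, 158, 200, 118, 110, 55, 39
Sorted deviations: 0, 39, 55, 101, 110, 118, 119, 126, 158, 200, 1218 → MAD = 118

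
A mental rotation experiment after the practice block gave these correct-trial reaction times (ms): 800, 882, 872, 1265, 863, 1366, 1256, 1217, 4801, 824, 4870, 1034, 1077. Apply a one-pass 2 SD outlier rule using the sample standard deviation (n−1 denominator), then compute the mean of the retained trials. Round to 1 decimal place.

1041.5 ms

n = 13, ΣRT = 21127, M = 1625.154
Σ(x−M)² = 24787819.69; s = √(24787819.69/12) = 1437.238
Cutoffs: 1625.154 ± 2·1437.238 → [-1249.3, 4499.6]
Outside: 4801, 4870 → excluded.
Retained (n=11): Σ = 11456, mean = 11456/11 = 1041.455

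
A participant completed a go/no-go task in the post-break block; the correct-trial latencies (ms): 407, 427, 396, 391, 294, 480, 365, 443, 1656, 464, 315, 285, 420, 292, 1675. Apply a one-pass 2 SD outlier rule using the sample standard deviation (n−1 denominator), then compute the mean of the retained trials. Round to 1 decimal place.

383.0 ms

n = 15, ΣRT = 8310, M = 554.000
Σ(x−M)² = 2905616.00; s = √(2905616.00/14) = 455.570
Cutoffs: 554.000 ± 2·455.570 → [-357.1, 1465.1]
Outside: 1656, 1675 → excluded.
Retained (n=13): Σ = 4979, mean = 4979/13 = 383.000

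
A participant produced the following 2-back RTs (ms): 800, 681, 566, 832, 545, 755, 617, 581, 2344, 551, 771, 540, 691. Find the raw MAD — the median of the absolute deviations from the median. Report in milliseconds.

115 ms

Sorted: 540, 545, 551, 566, 581, 617, 681, 691, 755, 771, 800, 832, 2344 → median = 681
|x − 681|: 119, 0, 115, 151, 136, 74, 64, 100, 1663, 130, 90, 141, 10
Sorted deviations: 0, 10, 64, 74, 90, 100, 115, 119, 130, 136, 141, 151, 1663 → MAD = 115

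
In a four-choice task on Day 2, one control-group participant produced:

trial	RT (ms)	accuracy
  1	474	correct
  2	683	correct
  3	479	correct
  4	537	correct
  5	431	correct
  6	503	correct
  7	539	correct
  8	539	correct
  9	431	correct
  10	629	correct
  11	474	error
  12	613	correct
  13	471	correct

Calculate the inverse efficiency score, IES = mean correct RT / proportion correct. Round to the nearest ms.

571 ms

Correct trials (n=12): 474, 683, 479, 537, 431, 503, 539, 539, 431, 629, 613, 471
Mean correct RT = 6329/12 = 527.4167 ms
Proportion correct = 12/13
IES = 527.4167 / (12/13) = 571.368 ms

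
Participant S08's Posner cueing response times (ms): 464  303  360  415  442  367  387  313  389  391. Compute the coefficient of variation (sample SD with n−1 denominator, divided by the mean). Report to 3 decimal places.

n = 10, Σ = 3831, M = 383.1000
Σ(x−M)² = 23266.900; s = √(23266.900/9) = 50.8450
CV = 50.8450 / 383.1000 = 0.13272

0.133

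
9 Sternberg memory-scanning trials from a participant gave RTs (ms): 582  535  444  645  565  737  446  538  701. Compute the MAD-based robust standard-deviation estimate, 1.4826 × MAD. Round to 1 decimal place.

Sorted: 444, 446, 535, 538, 565, 582, 645, 701, 737 → median = 565
|x − 565| sorted: 0, 17, 27, 30, 80, 119, 121, 136, 172 → MAD = 80
Robust SD ≈ 1.4826 × 80 = 118.608

118.6 ms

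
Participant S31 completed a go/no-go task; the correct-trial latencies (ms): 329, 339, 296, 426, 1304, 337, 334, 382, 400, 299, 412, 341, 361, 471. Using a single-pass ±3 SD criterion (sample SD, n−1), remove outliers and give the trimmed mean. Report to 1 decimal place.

n = 14, ΣRT = 6031, M = 430.786
Σ(x−M)² = 853238.36; s = √(853238.36/13) = 256.191
Cutoffs: 430.786 ± 3·256.191 → [-337.8, 1199.4]
Outside: 1304 → excluded.
Retained (n=13): Σ = 4727, mean = 4727/13 = 363.615

363.6 ms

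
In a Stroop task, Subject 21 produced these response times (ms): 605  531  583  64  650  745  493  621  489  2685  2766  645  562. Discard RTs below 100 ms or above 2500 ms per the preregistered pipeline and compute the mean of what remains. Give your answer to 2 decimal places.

Excluded: 64, 2685, 2766
Retained (n=10): Σ = 5924
Mean = 5924/10 = 592.4000

592.40 ms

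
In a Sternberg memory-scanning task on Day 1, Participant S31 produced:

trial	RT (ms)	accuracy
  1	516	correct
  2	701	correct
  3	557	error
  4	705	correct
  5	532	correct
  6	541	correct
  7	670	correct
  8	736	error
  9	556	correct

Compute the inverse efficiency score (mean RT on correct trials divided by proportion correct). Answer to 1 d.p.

Correct trials (n=7): 516, 701, 705, 532, 541, 670, 556
Mean correct RT = 4221/7 = 603.0000 ms
Proportion correct = 7/9
IES = 603.0000 / (7/9) = 775.286 ms

775.3 ms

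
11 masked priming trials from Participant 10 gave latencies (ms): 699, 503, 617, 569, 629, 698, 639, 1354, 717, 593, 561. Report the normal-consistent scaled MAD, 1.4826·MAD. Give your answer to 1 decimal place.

Sorted: 503, 561, 569, 593, 617, 629, 639, 698, 699, 717, 1354 → median = 629
|x − 629| sorted: 0, 10, 12, 36, 60, 68, 69, 70, 88, 126, 725 → MAD = 68
Robust SD ≈ 1.4826 × 68 = 100.817

100.8 ms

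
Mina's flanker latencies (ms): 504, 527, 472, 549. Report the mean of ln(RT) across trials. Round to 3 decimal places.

6.239

ln(RT): 6.2226, 6.2672, 6.1570, 6.3081
Σ ln(RT) = 24.9549
Mean = 24.9549/4 = 6.23871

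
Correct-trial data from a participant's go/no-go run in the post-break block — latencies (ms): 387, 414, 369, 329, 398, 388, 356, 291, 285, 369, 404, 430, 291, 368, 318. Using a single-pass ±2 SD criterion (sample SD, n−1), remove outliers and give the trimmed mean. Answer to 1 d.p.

n = 15, ΣRT = 5397, M = 359.800
Σ(x−M)² = 30822.40; s = √(30822.40/14) = 46.921
Cutoffs: 359.800 ± 2·46.921 → [266.0, 453.6]
No RTs fall outside the cutoffs; all 15 retained. Mean = 5397/15 = 359.800

359.8 ms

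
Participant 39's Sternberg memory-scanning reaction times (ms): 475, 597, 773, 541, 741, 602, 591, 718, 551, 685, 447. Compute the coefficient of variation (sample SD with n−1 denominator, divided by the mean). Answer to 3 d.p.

n = 11, Σ = 6721, M = 611.0000
Σ(x−M)² = 114638.000; s = √(114638.000/10) = 107.0691
CV = 107.0691 / 611.0000 = 0.17524

0.175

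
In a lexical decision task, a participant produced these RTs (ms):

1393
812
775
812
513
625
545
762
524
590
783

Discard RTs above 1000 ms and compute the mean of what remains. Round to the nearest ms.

Excluded: 1393
Retained (n=10): Σ = 6741
Mean = 6741/10 = 674.1000

674 ms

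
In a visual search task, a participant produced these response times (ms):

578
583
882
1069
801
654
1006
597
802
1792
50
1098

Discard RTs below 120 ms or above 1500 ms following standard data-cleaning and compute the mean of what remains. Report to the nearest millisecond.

Excluded: 50, 1792
Retained (n=10): Σ = 8070
Mean = 8070/10 = 807.0000

807 ms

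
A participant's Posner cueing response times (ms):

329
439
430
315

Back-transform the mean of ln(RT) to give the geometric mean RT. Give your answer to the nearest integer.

374 ms

ln(RT): 5.7961, 6.0845, 6.0638, 5.7526
Mean ln(RT) = 23.6969/4 = 5.92423
Geometric mean = exp(5.92423) = 373.99 ms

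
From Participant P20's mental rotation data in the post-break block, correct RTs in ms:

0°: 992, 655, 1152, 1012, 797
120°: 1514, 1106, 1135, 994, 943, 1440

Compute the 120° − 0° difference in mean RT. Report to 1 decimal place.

M(0°) = 4608/5 = 921.600
M(120°) = 7132/6 = 1188.667
Difference = 1188.667 − 921.600 = 267.067 ms

267.1 ms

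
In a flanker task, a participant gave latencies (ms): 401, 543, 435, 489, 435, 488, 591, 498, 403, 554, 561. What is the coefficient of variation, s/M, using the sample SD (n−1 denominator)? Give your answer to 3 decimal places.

0.135

n = 11, Σ = 5398, M = 490.7273
Σ(x−M)² = 43750.182; s = √(43750.182/10) = 66.1439
CV = 66.1439 / 490.7273 = 0.13479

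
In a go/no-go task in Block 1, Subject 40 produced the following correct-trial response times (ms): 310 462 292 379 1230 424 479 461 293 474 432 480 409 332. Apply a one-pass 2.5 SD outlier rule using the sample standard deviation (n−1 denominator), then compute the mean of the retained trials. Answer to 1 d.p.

402.1 ms

n = 14, ΣRT = 6457, M = 461.214
Σ(x−M)² = 700080.36; s = √(700080.36/13) = 232.061
Cutoffs: 461.214 ± 2.5·232.061 → [-118.9, 1041.4]
Outside: 1230 → excluded.
Retained (n=13): Σ = 5227, mean = 5227/13 = 402.077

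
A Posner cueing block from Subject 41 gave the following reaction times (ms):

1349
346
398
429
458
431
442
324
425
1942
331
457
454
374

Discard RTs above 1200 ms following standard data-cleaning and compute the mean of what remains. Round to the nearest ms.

Excluded: 1349, 1942
Retained (n=12): Σ = 4869
Mean = 4869/12 = 405.7500

406 ms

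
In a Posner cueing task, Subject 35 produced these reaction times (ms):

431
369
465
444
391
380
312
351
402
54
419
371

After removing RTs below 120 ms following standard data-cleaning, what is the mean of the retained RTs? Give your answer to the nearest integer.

394 ms

Excluded: 54
Retained (n=11): Σ = 4335
Mean = 4335/11 = 394.0909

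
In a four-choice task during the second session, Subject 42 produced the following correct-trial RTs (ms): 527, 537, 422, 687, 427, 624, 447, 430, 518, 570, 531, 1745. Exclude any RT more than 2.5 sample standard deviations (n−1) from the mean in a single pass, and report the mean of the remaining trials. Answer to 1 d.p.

n = 12, ΣRT = 7465, M = 622.083
Σ(x−M)² = 1448922.92; s = √(1448922.92/11) = 362.933
Cutoffs: 622.083 ± 2.5·362.933 → [-285.2, 1529.4]
Outside: 1745 → excluded.
Retained (n=11): Σ = 5720, mean = 5720/11 = 520.000

520.0 ms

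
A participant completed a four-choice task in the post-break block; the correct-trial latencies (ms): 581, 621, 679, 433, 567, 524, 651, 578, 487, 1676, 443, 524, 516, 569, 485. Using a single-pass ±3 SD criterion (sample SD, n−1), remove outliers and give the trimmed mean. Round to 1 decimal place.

547.0 ms

n = 15, ΣRT = 9334, M = 622.267
Σ(x−M)² = 1259656.93; s = √(1259656.93/14) = 299.959
Cutoffs: 622.267 ± 3·299.959 → [-277.6, 1522.1]
Outside: 1676 → excluded.
Retained (n=14): Σ = 7658, mean = 7658/14 = 547.000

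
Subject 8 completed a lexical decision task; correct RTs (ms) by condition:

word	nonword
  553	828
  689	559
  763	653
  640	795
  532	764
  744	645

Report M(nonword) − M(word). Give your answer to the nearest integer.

54 ms

M(word) = 3921/6 = 653.500
M(nonword) = 4244/6 = 707.333
Difference = 707.333 − 653.500 = 53.833 ms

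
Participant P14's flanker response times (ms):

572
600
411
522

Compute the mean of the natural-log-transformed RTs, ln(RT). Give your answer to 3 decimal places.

6.256

ln(RT): 6.3491, 6.3969, 6.0186, 6.2577
Σ ln(RT) = 25.0223
Mean = 25.0223/4 = 6.25558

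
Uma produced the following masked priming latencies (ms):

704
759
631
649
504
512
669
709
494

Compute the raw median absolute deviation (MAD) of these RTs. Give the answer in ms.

60 ms

Sorted: 494, 504, 512, 631, 649, 669, 704, 709, 759 → median = 649
|x − 649|: 55, 110, 18, 0, 145, 137, 20, 60, 155
Sorted deviations: 0, 18, 20, 55, 60, 110, 137, 145, 155 → MAD = 60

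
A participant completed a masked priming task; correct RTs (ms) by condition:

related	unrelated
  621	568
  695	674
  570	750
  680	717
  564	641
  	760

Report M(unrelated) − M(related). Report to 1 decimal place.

59.0 ms

M(related) = 3130/5 = 626.000
M(unrelated) = 4110/6 = 685.000
Difference = 685.000 − 626.000 = 59.000 ms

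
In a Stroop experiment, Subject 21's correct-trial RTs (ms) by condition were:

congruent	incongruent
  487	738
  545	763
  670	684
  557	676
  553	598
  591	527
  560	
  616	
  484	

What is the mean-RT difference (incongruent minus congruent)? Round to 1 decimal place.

M(congruent) = 5063/9 = 562.556
M(incongruent) = 3986/6 = 664.333
Difference = 664.333 − 562.556 = 101.778 ms

101.8 ms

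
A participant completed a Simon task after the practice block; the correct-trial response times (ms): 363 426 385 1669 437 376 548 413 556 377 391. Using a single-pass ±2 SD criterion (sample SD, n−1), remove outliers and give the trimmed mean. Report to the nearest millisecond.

n = 11, ΣRT = 5941, M = 540.091
Σ(x−M)² = 1445714.91; s = √(1445714.91/10) = 380.226
Cutoffs: 540.091 ± 2·380.226 → [-220.4, 1300.5]
Outside: 1669 → excluded.
Retained (n=10): Σ = 4272, mean = 4272/10 = 427.200

427 ms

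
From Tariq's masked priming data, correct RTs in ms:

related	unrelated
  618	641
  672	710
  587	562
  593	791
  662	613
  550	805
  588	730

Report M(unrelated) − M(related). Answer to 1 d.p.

83.1 ms

M(related) = 4270/7 = 610.000
M(unrelated) = 4852/7 = 693.143
Difference = 693.143 − 610.000 = 83.143 ms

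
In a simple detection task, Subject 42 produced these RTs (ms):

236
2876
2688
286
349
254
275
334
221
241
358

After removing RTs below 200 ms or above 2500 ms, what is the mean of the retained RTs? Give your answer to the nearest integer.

Excluded: 2688, 2876
Retained (n=9): Σ = 2554
Mean = 2554/9 = 283.7778

284 ms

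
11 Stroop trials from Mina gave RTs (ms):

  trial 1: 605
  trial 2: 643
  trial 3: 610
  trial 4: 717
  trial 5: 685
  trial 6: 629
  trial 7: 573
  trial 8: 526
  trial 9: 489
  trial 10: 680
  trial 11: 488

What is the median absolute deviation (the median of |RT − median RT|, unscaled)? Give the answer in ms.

70 ms

Sorted: 488, 489, 526, 573, 605, 610, 629, 643, 680, 685, 717 → median = 610
|x − 610|: 5, 33, 0, 107, 75, 19, 37, 84, 121, 70, 122
Sorted deviations: 0, 5, 19, 33, 37, 70, 75, 84, 107, 121, 122 → MAD = 70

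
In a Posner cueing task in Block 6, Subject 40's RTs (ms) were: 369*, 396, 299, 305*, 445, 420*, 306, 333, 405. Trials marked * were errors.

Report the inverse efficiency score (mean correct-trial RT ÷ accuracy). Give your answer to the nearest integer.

546 ms

Correct trials (n=6): 396, 299, 445, 306, 333, 405
Mean correct RT = 2184/6 = 364.0000 ms
Proportion correct = 6/9
IES = 364.0000 / (6/9) = 546.000 ms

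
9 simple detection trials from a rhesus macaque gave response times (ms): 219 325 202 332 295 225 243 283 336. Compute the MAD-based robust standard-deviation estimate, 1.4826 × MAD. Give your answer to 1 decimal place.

72.6 ms

Sorted: 202, 219, 225, 243, 283, 295, 325, 332, 336 → median = 283
|x − 283| sorted: 0, 12, 40, 42, 49, 53, 58, 64, 81 → MAD = 49
Robust SD ≈ 1.4826 × 49 = 72.647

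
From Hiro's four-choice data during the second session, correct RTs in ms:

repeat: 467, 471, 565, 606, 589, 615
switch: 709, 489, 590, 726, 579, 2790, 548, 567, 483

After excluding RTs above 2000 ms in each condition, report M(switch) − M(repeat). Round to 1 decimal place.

34.2 ms

switch: exclude 2790
M(repeat) = 3313/6 = 552.167
M(switch) = 4691/8 = 586.375
Difference = 586.375 − 552.167 = 34.208 ms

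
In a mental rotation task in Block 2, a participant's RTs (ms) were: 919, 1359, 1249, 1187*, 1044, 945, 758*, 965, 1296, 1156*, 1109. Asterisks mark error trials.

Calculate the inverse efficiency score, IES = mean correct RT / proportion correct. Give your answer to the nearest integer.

Correct trials (n=8): 919, 1359, 1249, 1044, 945, 965, 1296, 1109
Mean correct RT = 8886/8 = 1110.7500 ms
Proportion correct = 8/11
IES = 1110.7500 / (8/11) = 1527.281 ms

1527 ms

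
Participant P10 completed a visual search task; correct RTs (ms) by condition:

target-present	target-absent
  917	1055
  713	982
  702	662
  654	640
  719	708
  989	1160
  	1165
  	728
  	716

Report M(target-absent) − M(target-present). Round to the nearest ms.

86 ms

M(target-present) = 4694/6 = 782.333
M(target-absent) = 7816/9 = 868.444
Difference = 868.444 − 782.333 = 86.111 ms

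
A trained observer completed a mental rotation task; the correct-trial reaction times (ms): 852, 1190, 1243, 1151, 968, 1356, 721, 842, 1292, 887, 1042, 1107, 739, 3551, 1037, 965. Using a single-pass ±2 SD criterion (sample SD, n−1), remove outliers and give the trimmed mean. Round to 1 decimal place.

1026.1 ms

n = 16, ΣRT = 18943, M = 1183.938
Σ(x−M)² = 6518652.94; s = √(6518652.94/15) = 659.224
Cutoffs: 1183.938 ± 2·659.224 → [-134.5, 2502.4]
Outside: 3551 → excluded.
Retained (n=15): Σ = 15392, mean = 15392/15 = 1026.133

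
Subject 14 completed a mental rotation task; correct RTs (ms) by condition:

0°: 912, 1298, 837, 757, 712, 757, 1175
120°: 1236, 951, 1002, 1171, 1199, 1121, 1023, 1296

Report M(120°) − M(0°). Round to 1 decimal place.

203.7 ms

M(0°) = 6448/7 = 921.143
M(120°) = 8999/8 = 1124.875
Difference = 1124.875 − 921.143 = 203.732 ms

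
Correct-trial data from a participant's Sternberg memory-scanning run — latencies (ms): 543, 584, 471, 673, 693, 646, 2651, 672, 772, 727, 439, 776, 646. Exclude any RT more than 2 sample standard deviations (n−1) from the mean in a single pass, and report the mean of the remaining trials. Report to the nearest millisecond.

n = 13, ΣRT = 10293, M = 791.769
Σ(x−M)² = 3874670.31; s = √(3874670.31/12) = 568.233
Cutoffs: 791.769 ± 2·568.233 → [-344.7, 1928.2]
Outside: 2651 → excluded.
Retained (n=12): Σ = 7642, mean = 7642/12 = 636.833

637 ms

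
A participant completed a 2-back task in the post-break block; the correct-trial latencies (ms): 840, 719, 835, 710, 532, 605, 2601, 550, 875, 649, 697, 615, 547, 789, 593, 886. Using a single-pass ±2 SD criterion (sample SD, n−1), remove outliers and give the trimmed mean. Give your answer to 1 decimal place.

696.1 ms

n = 16, ΣRT = 13043, M = 815.188
Σ(x−M)² = 3617380.44; s = √(3617380.44/15) = 491.079
Cutoffs: 815.188 ± 2·491.079 → [-167.0, 1797.3]
Outside: 2601 → excluded.
Retained (n=15): Σ = 10442, mean = 10442/15 = 696.133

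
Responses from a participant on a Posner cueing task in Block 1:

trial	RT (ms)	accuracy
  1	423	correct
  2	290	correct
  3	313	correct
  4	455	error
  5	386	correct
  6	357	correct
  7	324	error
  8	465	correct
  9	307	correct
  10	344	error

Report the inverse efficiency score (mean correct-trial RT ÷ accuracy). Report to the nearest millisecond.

519 ms

Correct trials (n=7): 423, 290, 313, 386, 357, 465, 307
Mean correct RT = 2541/7 = 363.0000 ms
Proportion correct = 7/10
IES = 363.0000 / (7/10) = 518.571 ms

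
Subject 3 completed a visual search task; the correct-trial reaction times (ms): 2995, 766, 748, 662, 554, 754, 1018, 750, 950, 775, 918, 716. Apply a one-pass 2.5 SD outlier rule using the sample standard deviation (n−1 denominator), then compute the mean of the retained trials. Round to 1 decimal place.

782.8 ms

n = 12, ΣRT = 11606, M = 967.167
Σ(x−M)² = 4662353.67; s = √(4662353.67/11) = 651.038
Cutoffs: 967.167 ± 2.5·651.038 → [-660.4, 2594.8]
Outside: 2995 → excluded.
Retained (n=11): Σ = 8611, mean = 8611/11 = 782.818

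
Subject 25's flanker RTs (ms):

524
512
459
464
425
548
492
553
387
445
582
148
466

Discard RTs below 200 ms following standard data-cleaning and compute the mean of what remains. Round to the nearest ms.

488 ms

Excluded: 148
Retained (n=12): Σ = 5857
Mean = 5857/12 = 488.0833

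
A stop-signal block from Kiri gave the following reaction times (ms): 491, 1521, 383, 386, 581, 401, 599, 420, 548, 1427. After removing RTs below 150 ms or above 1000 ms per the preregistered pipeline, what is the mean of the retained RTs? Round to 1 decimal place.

476.1 ms

Excluded: 1427, 1521
Retained (n=8): Σ = 3809
Mean = 3809/8 = 476.1250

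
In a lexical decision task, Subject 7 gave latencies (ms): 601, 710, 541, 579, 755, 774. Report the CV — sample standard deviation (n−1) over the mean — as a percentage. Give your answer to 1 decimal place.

15.0%

n = 6, Σ = 3960, M = 660.0000
Σ(x−M)² = 48724.000; s = √(48724.000/5) = 98.7158
CV = 98.7158 / 660.0000 = 0.14957 = 14.957%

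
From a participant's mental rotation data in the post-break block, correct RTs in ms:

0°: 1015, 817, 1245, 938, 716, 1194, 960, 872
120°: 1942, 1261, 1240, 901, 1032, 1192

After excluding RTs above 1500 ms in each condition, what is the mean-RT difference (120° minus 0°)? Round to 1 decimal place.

120°: exclude 1942
M(0°) = 7757/8 = 969.625
M(120°) = 5626/5 = 1125.200
Difference = 1125.200 − 969.625 = 155.575 ms

155.6 ms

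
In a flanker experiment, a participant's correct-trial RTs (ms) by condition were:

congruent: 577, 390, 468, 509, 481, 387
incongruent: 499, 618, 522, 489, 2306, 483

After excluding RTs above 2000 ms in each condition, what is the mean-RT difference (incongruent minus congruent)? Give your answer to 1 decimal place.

53.5 ms

incongruent: exclude 2306
M(congruent) = 2812/6 = 468.667
M(incongruent) = 2611/5 = 522.200
Difference = 522.200 − 468.667 = 53.533 ms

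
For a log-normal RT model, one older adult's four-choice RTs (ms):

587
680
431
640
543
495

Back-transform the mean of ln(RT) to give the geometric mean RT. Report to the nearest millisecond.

ln(RT): 6.3750, 6.5221, 6.0661, 6.4615, 6.2971, 6.2046
Mean ln(RT) = 37.9264/6 = 6.32106
Geometric mean = exp(6.32106) = 556.16 ms

556 ms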